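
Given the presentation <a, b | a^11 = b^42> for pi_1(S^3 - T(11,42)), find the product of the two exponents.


The relation is a^11 = b^42.
Product of exponents = 11 * 42
= 462

462


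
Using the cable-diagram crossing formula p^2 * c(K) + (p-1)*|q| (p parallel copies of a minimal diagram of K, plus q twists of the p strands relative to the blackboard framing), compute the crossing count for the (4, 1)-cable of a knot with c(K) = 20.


Step 1: Each of the c(K) crossings of the companion diagram becomes p*p = p^2 crossings among the p parallel strands, and each of the |q| twists s_1 s_2 ... s_(p-1) adds (p-1) crossings.
  Crossings = p^2 * c(K) + (p-1)*|q|
Step 2: = 4^2 * 20 + (4-1)*1
Step 3: = 16*20 + 3*1
Step 4: = 320 + 3 = 323

323


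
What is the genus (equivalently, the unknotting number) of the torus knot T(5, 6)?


For a torus knot T(p,q), both the unknotting number and genus equal (p-1)(q-1)/2.
= (5-1)(6-1)/2
= 4*5/2
= 20/2 = 10

10


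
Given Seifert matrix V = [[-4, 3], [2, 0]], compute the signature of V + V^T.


Step 1: V + V^T = [[-8, 5], [5, 0]]
Step 2: trace = -8, det = -25
Step 3: Discriminant = (-8)^2 - 4*(-25) = 164
Step 4: Eigenvalues: 2.40312, -10.4031
Step 5: Signature = (# positive eigenvalues) - (# negative eigenvalues) = 0

0


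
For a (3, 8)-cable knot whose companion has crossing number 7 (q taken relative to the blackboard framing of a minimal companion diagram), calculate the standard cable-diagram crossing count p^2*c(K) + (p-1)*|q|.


Step 1: Each of the c(K) crossings of the companion diagram becomes p*p = p^2 crossings among the p parallel strands, and each of the |q| twists s_1 s_2 ... s_(p-1) adds (p-1) crossings.
  Crossings = p^2 * c(K) + (p-1)*|q|
Step 2: = 3^2 * 7 + (3-1)*8
Step 3: = 9*7 + 2*8
Step 4: = 63 + 16 = 79

79


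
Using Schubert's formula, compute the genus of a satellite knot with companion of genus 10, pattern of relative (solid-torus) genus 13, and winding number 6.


Schubert: g(satellite) = g_rel(pattern) + |winding| * g(companion),
where g_rel(pattern) is the genus of the pattern relative to the solid torus.
= 13 + 6 * 10
= 13 + 60 = 73

73


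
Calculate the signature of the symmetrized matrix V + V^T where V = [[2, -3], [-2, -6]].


Step 1: V + V^T = [[4, -5], [-5, -12]]
Step 2: trace = -8, det = -73
Step 3: Discriminant = (-8)^2 - 4*(-73) = 356
Step 4: Eigenvalues: 5.43398, -13.434
Step 5: Signature = (# positive eigenvalues) - (# negative eigenvalues) = 0

0


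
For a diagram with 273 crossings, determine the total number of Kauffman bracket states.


Each crossing contributes 2 choices (A-smoothing or B-smoothing).
Total states = 2^273 = 15177100720513508366558296147058741458143803430094840009779784451085189728165691392

15177100720513508366558296147058741458143803430094840009779784451085189728165691392


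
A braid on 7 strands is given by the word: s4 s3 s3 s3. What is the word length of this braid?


The word length counts the number of generators (including inverses).
Listing each generator: s4, s3, s3, s3
There are 4 generators in this braid word.

4


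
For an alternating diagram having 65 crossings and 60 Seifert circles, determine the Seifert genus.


For alternating knots, g = (c - s + 1)/2.
= (65 - 60 + 1)/2
= 6/2 = 3

3


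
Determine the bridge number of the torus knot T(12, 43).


The bridge number of T(p,q) is min(p,q).
min(12, 43) = 12

12


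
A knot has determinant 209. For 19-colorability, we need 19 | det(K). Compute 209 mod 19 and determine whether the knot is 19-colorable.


Step 1: A knot is p-colorable if and only if p divides its determinant.
Step 2: Compute 209 mod 19.
209 = 11 * 19 + 0
Step 3: 209 mod 19 = 0
Step 4: The knot is 19-colorable: yes

0


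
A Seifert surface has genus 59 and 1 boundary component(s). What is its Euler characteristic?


chi = 2 - 2g - b
= 2 - 2*59 - 1
= 2 - 118 - 1 = -117

-117


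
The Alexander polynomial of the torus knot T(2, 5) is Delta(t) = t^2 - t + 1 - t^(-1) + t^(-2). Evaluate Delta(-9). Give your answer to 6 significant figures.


Substituting t = -9 into Delta(t) = t^2 - t + 1 - t^(-1) + t^(-2):
Term values: (81) + (9) + (1) + (0.111111) + (0.0123457)
Sum = 91.12345679
Rounded to 6 significant figures: 91.1235

91.1235


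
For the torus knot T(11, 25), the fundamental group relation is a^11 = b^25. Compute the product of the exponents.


The relation is a^11 = b^25.
Product of exponents = 11 * 25
= 275

275


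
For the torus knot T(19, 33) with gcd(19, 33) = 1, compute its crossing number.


For a torus knot T(p, q) with gcd(p,q)=1,
the crossing number is min(p*(q-1), q*(p-1)).
p*(q-1) = 19*32 = 608
q*(p-1) = 33*18 = 594
min(608, 594) = 594

594


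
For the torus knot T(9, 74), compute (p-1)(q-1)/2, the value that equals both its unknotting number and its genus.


For a torus knot T(p,q), both the unknotting number and genus equal (p-1)(q-1)/2.
= (9-1)(74-1)/2
= 8*73/2
= 584/2 = 292

292


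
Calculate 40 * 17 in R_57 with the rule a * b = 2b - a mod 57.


40 * 17 = 2*17 - 40 mod 57
= 34 - 40 mod 57
= -6 mod 57 = 51

51


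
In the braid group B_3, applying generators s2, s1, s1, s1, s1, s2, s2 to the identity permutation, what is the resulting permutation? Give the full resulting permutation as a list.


Starting with identity [1, 2, 3].
Apply generators in sequence:
  After s2: [1, 3, 2]
  After s1: [3, 1, 2]
  After s1: [1, 3, 2]
  After s1: [3, 1, 2]
  After s1: [1, 3, 2]
  After s2: [1, 2, 3]
  After s2: [1, 3, 2]
Final permutation: [1, 3, 2]

[1, 3, 2]


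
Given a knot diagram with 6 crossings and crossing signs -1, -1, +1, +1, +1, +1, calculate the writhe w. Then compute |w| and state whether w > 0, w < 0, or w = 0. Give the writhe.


Step 1: Count positive crossings (+1).
Positive crossings: 4
Step 2: Count negative crossings (-1).
Negative crossings: 2
Step 3: Writhe = (positive) - (negative)
w = 4 - 2 = 2
Step 4: |w| = 2, and w is positive

2


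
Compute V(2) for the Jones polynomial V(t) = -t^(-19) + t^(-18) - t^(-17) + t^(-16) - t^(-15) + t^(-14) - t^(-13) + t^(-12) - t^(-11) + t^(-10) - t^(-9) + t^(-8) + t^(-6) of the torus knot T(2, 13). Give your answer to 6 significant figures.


Substituting t = 2 into V(t) = -t^(-19) + t^(-18) - t^(-17) + t^(-16) - t^(-15) + t^(-14) - t^(-13) + t^(-12) - t^(-11) + t^(-10) - t^(-9) + t^(-8) + t^(-6):
  (-)t^(-19) = -1.90735e-06
  (+)t^(-18) = 3.8147e-06
  (-)t^(-17) = -7.62939e-06
  (+)t^(-16) = 1.52588e-05
  (-)t^(-15) = -3.05176e-05
  (+)t^(-14) = 6.10352e-05
  (-)t^(-13) = -0.00012207
  (+)t^(-12) = 0.000244141
  (-)t^(-11) = -0.000488281
  (+)t^(-10) = 0.000976562
  (-)t^(-9) = -0.00195312
  (+)t^(-8) = 0.00390625
  (+)t^(-6) = 0.015625
Sum = (-1.90735e-06) + (3.8147e-06) + (-7.62939e-06) + (1.52588e-05) + (-3.05176e-05) + (6.10352e-05) + (-0.00012207) + (0.000244141) + (-0.000488281) + (0.000976562) + (-0.00195312) + (0.00390625) + (0.015625)
= 0.01822853088
Rounded to 6 significant figures: 0.0182285

0.0182285


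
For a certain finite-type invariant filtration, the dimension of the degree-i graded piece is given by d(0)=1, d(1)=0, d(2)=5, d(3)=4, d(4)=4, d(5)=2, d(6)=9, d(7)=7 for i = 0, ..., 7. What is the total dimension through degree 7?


Total dimension = d(0) + d(1) + ... + d(7)
= 1 + 0 + 5 + 4 + 4 + 2 + 9 + 7
= 32

32


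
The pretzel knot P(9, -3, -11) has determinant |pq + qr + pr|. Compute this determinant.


Step 1: Compute pq + qr + pr.
pq = 9*(-3) = -27
qr = (-3)*(-11) = 33
pr = 9*(-11) = -99
pq + qr + pr = -27 + 33 + (-99) = -93
Step 2: Take absolute value.
det(P(9,-3,-11)) = |-93| = 93

93


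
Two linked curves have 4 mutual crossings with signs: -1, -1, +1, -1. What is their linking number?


Step 1: Count positive crossings: 1
Step 2: Count negative crossings: 3
Step 3: Sum of signs = 1 - 3 = -2
Step 4: Linking number = sum/2 = -2/2 = -1

-1


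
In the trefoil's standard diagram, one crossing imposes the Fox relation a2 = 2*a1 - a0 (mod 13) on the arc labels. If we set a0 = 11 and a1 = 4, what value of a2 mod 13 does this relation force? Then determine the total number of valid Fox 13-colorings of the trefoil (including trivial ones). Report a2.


Step 1: Apply the given crossing relation 2*a1 - a0 - a2 = 0 (mod 13).
  a2 = 2*a1 - a0 mod 13
  a2 = 2*4 - 11 mod 13
  a2 = 8 - 11 mod 13
  a2 = -3 mod 13 = 10
Step 2: The trefoil has determinant 3.
  Number of Fox p-colorings (p prime) is p^2 if p = 3, else p.
  Since 13 does not divide 3, only trivial (constant) colorings exist.
  (So the trial a0 = 11, a1 = 4 with a0 != a1 does NOT extend to a valid coloring of the whole trefoil: the other two crossing relations require 3*(a1 - a0) = 0 (mod 13), which fails.)
  Total colorings = 13
Step 3: a2 = 10, total Fox 13-colorings = 13

10


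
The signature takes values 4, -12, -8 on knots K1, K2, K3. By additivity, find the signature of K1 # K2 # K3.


The signature is additive under connected sum.
signature(K1 # K2 # K3) = (4) + (-12) + (-8)
= -16

-16


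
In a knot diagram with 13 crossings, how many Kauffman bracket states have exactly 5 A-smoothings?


We choose which 5 of 13 crossings get A-smoothings.
C(13, 5) = 13! / (5! * 8!)
= 1287

1287


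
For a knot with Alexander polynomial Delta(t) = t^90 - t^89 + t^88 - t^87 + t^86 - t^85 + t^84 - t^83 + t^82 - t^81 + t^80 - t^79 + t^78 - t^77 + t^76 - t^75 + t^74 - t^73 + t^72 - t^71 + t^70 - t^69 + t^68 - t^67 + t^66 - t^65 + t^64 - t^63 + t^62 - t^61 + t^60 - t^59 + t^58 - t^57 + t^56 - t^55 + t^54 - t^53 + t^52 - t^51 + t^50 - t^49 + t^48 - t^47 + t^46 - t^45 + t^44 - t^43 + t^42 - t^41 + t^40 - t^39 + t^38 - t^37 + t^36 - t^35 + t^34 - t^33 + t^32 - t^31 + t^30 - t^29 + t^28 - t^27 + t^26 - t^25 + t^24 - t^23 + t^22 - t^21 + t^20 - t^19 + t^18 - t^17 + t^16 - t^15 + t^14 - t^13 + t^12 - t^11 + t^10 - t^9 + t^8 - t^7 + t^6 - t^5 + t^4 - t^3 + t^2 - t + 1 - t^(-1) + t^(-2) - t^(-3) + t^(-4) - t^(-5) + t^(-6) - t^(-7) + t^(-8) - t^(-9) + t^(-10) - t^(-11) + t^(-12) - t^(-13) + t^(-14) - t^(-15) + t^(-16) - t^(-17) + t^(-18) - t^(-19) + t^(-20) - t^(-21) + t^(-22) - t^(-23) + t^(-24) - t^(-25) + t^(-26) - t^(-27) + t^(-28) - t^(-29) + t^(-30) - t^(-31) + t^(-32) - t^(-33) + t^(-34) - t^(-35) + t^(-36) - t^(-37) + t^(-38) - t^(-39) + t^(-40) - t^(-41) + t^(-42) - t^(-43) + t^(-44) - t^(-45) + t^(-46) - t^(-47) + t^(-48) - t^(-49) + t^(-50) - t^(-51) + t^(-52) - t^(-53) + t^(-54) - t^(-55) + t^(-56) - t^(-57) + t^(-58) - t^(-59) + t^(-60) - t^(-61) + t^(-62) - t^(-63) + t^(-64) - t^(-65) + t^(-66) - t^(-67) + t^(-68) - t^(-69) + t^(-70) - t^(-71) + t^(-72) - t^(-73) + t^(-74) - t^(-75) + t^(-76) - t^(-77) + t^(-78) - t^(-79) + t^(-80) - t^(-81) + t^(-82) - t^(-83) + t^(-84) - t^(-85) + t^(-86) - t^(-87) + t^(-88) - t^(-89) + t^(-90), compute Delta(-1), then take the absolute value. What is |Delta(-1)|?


Step 1: The polynomial has 181 terms with alternating signs, exponents from 90 down to -90.
Step 2: Substitute t = -1. The i-th term has coefficient (-1)^i and exponent (m-i),
  so its value is (-1)^i * (-1)^(m-i) = (-1)^m = 1 for every i.
Step 3: All 181 terms equal 1, so Delta(-1) = 181 * (1) = 181
Step 4: |Delta(-1)| = 181

181


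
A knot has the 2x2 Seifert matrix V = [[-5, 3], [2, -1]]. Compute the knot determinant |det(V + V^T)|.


Step 1: Form V + V^T where V = [[-5, 3], [2, -1]]
  V^T = [[-5, 2], [3, -1]]
  V + V^T = [[-10, 5], [5, -2]]
Step 2: det(V + V^T) = (-10)*(-2) - 5*5
  = 20 - 25 = -5
Step 3: Knot determinant = |det(V + V^T)| = |-5| = 5

5


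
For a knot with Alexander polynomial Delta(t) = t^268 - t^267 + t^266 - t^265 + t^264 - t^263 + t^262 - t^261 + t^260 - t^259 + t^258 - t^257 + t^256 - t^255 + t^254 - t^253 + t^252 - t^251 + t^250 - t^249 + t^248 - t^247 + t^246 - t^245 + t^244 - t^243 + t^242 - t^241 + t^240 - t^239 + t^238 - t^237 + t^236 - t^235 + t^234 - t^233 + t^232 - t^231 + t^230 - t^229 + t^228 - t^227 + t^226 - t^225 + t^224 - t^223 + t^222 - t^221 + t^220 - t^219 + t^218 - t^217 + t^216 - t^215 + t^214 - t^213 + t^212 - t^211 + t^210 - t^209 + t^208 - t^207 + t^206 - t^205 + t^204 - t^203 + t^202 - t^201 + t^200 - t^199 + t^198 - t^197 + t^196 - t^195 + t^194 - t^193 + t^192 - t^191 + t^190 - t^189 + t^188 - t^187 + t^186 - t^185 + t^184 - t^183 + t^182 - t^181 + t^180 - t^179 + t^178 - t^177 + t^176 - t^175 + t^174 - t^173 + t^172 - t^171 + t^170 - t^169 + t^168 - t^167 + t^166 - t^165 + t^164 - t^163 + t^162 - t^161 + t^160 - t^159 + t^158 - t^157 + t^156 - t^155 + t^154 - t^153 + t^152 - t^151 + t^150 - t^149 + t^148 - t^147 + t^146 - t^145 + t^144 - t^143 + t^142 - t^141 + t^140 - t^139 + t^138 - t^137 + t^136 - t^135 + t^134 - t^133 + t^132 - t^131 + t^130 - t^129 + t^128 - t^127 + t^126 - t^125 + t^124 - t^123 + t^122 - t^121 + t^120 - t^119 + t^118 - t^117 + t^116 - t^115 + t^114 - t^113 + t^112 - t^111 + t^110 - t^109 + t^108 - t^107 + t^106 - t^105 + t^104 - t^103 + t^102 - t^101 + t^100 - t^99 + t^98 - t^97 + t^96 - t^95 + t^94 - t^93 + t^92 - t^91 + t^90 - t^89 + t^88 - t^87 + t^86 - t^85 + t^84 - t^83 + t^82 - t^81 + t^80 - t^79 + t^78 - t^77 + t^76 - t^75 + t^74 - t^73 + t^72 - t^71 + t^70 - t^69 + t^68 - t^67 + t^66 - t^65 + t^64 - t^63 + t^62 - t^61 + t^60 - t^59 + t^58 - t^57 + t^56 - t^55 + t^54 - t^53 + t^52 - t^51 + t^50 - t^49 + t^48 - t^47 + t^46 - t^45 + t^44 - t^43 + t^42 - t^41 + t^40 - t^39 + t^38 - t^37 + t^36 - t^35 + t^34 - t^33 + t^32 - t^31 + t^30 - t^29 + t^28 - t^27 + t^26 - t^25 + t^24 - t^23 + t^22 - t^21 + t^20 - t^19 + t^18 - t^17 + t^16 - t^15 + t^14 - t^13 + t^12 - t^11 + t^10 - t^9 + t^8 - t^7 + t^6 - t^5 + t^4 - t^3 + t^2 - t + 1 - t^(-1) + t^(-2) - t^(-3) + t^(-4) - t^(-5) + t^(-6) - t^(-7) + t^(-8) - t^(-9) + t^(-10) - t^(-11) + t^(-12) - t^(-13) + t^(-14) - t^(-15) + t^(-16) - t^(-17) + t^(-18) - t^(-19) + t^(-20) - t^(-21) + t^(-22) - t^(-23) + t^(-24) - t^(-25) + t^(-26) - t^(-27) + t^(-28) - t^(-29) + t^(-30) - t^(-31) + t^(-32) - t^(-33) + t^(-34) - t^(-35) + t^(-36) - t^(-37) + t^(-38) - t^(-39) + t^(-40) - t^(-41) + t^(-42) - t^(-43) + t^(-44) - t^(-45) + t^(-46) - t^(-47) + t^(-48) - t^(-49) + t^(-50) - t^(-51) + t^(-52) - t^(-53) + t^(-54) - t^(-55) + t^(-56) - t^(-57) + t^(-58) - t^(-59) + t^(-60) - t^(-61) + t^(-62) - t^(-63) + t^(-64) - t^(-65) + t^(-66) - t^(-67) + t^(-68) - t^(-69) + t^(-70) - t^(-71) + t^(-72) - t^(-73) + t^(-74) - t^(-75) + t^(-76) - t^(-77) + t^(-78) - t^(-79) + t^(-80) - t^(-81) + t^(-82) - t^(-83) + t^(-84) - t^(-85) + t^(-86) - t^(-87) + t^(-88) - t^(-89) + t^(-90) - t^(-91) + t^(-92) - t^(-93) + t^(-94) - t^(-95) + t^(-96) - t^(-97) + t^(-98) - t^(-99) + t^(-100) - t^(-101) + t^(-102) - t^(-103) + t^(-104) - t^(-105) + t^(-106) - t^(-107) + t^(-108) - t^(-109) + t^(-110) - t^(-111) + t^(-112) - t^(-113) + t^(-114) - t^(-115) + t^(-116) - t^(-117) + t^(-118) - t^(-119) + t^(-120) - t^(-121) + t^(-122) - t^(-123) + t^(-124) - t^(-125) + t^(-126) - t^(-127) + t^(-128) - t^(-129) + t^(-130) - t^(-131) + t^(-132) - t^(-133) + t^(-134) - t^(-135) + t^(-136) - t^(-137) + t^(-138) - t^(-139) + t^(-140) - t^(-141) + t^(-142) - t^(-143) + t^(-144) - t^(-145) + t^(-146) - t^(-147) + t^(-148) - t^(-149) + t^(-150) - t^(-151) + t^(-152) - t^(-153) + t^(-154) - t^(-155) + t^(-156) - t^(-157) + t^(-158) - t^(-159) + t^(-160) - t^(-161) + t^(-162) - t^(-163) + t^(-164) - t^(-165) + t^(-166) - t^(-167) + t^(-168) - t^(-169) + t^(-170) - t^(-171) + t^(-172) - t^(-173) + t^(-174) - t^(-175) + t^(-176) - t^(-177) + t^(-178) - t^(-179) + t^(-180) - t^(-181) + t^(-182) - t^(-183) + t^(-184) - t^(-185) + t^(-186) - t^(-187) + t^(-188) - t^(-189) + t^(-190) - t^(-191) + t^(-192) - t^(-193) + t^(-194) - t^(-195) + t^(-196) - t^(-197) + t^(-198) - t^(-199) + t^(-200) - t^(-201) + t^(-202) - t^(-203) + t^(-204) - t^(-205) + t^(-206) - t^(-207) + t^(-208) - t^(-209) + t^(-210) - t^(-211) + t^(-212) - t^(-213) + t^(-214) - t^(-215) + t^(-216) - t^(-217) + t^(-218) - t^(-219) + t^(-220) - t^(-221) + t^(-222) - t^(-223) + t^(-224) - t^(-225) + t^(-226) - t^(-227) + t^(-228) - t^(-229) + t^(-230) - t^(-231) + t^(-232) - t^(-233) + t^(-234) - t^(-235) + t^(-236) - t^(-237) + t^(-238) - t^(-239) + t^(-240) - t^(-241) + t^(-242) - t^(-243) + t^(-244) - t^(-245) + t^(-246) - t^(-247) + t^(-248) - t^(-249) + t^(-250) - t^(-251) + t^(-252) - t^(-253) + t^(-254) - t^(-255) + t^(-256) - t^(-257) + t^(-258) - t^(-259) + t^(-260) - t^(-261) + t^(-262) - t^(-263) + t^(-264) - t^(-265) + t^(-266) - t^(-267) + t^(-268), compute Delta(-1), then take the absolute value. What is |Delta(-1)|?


Step 1: The polynomial has 537 terms with alternating signs, exponents from 268 down to -268.
Step 2: Substitute t = -1. The i-th term has coefficient (-1)^i and exponent (m-i),
  so its value is (-1)^i * (-1)^(m-i) = (-1)^m = 1 for every i.
Step 3: All 537 terms equal 1, so Delta(-1) = 537 * (1) = 537
Step 4: |Delta(-1)| = 537

537


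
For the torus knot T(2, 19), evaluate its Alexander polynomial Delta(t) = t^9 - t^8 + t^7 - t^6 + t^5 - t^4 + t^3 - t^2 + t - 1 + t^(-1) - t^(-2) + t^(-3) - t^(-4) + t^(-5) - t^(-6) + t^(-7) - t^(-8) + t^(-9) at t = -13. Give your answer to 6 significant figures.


Substituting t = -13 into Delta(t) = t^9 - t^8 + t^7 - t^6 + t^5 - t^4 + t^3 - t^2 + t - 1 + t^(-1) - t^(-2) + t^(-3) - t^(-4) + t^(-5) - t^(-6) + t^(-7) - t^(-8) + t^(-9):
Term values: (-10604499373) + (-815730721) + (-62748517) + (-4826809) + (-371293) + (-28561) + (-2197) + (-169) + (-13) + (-1) + (-0.0769231) + (-0.00591716) + (-0.000455166) + (-3.50128e-05) + (-2.69329e-06) + (-2.07176e-07) + (-1.59366e-08) + (-1.22589e-09) + (-9.42996e-11)
Sum = -1.148820765e+10
Rounded to 6 significant figures: -1.14882e+10

-1.14882e+10


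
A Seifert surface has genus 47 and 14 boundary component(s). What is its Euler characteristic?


chi = 2 - 2g - b
= 2 - 2*47 - 14
= 2 - 94 - 14 = -106

-106


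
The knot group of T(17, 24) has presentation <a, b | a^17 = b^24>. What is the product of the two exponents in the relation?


The relation is a^17 = b^24.
Product of exponents = 17 * 24
= 408

408


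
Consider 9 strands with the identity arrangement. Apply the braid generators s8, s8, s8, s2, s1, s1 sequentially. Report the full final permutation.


Starting with identity [1, 2, 3, 4, 5, 6, 7, 8, 9].
Apply generators in sequence:
  After s8: [1, 2, 3, 4, 5, 6, 7, 9, 8]
  After s8: [1, 2, 3, 4, 5, 6, 7, 8, 9]
  After s8: [1, 2, 3, 4, 5, 6, 7, 9, 8]
  After s2: [1, 3, 2, 4, 5, 6, 7, 9, 8]
  After s1: [3, 1, 2, 4, 5, 6, 7, 9, 8]
  After s1: [1, 3, 2, 4, 5, 6, 7, 9, 8]
Final permutation: [1, 3, 2, 4, 5, 6, 7, 9, 8]

[1, 3, 2, 4, 5, 6, 7, 9, 8]


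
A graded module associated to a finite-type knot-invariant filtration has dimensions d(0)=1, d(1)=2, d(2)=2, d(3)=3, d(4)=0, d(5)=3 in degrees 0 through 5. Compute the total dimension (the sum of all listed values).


Total dimension = d(0) + d(1) + ... + d(5)
= 1 + 2 + 2 + 3 + 0 + 3
= 11

11


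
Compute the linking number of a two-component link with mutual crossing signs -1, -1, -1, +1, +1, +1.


Step 1: Count positive crossings: 3
Step 2: Count negative crossings: 3
Step 3: Sum of signs = 3 - 3 = 0
Step 4: Linking number = sum/2 = 0/2 = 0

0


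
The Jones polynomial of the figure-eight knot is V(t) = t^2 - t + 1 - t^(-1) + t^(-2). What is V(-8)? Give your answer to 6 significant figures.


Substituting t = -8 into V(t) = t^2 - t + 1 - t^(-1) + t^(-2):
  (+)t^(2) = 64
  (-)t^(1) = 8
  (+)t^(0) = 1
  (-)t^(-1) = 0.125
  (+)t^(-2) = 0.015625
Sum = (64) + (8) + (1) + (0.125) + (0.015625)
= 73.140625
Rounded to 6 significant figures: 73.1406

73.1406


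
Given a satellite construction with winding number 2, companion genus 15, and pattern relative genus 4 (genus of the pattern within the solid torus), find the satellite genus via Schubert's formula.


Schubert: g(satellite) = g_rel(pattern) + |winding| * g(companion),
where g_rel(pattern) is the genus of the pattern relative to the solid torus.
= 4 + 2 * 15
= 4 + 30 = 34

34


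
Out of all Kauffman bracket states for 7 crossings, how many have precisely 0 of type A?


We choose which 0 of 7 crossings get A-smoothings.
C(7, 0) = 7! / (0! * 7!)
= 1

1


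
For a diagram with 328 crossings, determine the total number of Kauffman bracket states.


Each crossing contributes 2 choices (A-smoothing or B-smoothing).
Total states = 2^328 = 546812681195752981093125556779405341338292357723303109106442651602488249799843980805878294255763456

546812681195752981093125556779405341338292357723303109106442651602488249799843980805878294255763456


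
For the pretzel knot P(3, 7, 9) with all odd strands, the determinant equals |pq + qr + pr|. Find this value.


Step 1: Compute pq + qr + pr.
pq = 3*7 = 21
qr = 7*9 = 63
pr = 3*9 = 27
pq + qr + pr = 21 + 63 + 27 = 111
Step 2: Take absolute value.
det(P(3,7,9)) = |111| = 111

111


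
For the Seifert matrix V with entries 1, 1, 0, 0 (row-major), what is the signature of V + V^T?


Step 1: V + V^T = [[2, 1], [1, 0]]
Step 2: trace = 2, det = -1
Step 3: Discriminant = 2^2 - 4*(-1) = 8
Step 4: Eigenvalues: 2.41421, -0.414214
Step 5: Signature = (# positive eigenvalues) - (# negative eigenvalues) = 0

0


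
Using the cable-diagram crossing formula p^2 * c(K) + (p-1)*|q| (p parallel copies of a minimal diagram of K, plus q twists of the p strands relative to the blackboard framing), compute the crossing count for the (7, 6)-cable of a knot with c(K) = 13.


Step 1: Each of the c(K) crossings of the companion diagram becomes p*p = p^2 crossings among the p parallel strands, and each of the |q| twists s_1 s_2 ... s_(p-1) adds (p-1) crossings.
  Crossings = p^2 * c(K) + (p-1)*|q|
Step 2: = 7^2 * 13 + (7-1)*6
Step 3: = 49*13 + 6*6
Step 4: = 637 + 36 = 673

673


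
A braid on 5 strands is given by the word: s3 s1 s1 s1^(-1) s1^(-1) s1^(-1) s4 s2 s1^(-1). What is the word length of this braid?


The word length counts the number of generators (including inverses).
Listing each generator: s3, s1, s1, s1^(-1), s1^(-1), s1^(-1), s4, s2, s1^(-1)
There are 9 generators in this braid word.

9


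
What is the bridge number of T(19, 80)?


The bridge number of T(p,q) is min(p,q).
min(19, 80) = 19

19


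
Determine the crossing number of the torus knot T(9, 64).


For a torus knot T(p, q) with gcd(p,q)=1,
the crossing number is min(p*(q-1), q*(p-1)).
p*(q-1) = 9*63 = 567
q*(p-1) = 64*8 = 512
min(567, 512) = 512

512


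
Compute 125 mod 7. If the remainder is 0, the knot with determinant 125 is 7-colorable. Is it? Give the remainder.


Step 1: A knot is p-colorable if and only if p divides its determinant.
Step 2: Compute 125 mod 7.
125 = 17 * 7 + 6
Step 3: 125 mod 7 = 6
Step 4: The knot is 7-colorable: no

6


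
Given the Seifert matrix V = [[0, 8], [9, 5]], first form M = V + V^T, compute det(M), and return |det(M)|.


Step 1: Form V + V^T where V = [[0, 8], [9, 5]]
  V^T = [[0, 9], [8, 5]]
  V + V^T = [[0, 17], [17, 10]]
Step 2: det(V + V^T) = 0*10 - 17*17
  = 0 - 289 = -289
Step 3: Knot determinant = |det(V + V^T)| = |-289| = 289

289


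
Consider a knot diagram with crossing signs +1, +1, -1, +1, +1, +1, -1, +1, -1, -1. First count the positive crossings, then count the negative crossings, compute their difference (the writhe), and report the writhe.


Step 1: Count positive crossings (+1).
Positive crossings: 6
Step 2: Count negative crossings (-1).
Negative crossings: 4
Step 3: Writhe = (positive) - (negative)
w = 6 - 4 = 2
Step 4: |w| = 2, and w is positive

2


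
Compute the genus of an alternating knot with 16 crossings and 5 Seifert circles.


For alternating knots, g = (c - s + 1)/2.
= (16 - 5 + 1)/2
= 12/2 = 6

6


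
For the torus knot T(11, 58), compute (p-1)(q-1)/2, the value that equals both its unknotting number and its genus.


For a torus knot T(p,q), both the unknotting number and genus equal (p-1)(q-1)/2.
= (11-1)(58-1)/2
= 10*57/2
= 570/2 = 285

285


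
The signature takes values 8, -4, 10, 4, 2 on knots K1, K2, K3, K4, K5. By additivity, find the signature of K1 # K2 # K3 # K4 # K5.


The signature is additive under connected sum.
signature(K1 # K2 # K3 # K4 # K5) = (8) + (-4) + (10) + (4) + (2)
= 20

20


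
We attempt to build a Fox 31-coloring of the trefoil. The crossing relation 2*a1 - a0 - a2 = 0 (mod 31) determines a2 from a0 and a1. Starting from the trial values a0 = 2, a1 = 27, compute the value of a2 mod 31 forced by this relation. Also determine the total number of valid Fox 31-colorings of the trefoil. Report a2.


Step 1: Apply the given crossing relation 2*a1 - a0 - a2 = 0 (mod 31).
  a2 = 2*a1 - a0 mod 31
  a2 = 2*27 - 2 mod 31
  a2 = 54 - 2 mod 31
  a2 = 52 mod 31 = 21
Step 2: The trefoil has determinant 3.
  Number of Fox p-colorings (p prime) is p^2 if p = 3, else p.
  Since 31 does not divide 3, only trivial (constant) colorings exist.
  (So the trial a0 = 2, a1 = 27 with a0 != a1 does NOT extend to a valid coloring of the whole trefoil: the other two crossing relations require 3*(a1 - a0) = 0 (mod 31), which fails.)
  Total colorings = 31
Step 3: a2 = 21, total Fox 31-colorings = 31

21


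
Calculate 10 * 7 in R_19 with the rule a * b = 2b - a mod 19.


10 * 7 = 2*7 - 10 mod 19
= 14 - 10 mod 19
= 4 mod 19 = 4

4


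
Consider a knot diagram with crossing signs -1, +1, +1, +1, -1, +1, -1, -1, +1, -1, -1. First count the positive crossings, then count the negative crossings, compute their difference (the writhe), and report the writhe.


Step 1: Count positive crossings (+1).
Positive crossings: 5
Step 2: Count negative crossings (-1).
Negative crossings: 6
Step 3: Writhe = (positive) - (negative)
w = 5 - 6 = -1
Step 4: |w| = 1, and w is negative

-1


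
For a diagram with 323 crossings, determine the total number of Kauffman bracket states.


Each crossing contributes 2 choices (A-smoothing or B-smoothing).
Total states = 2^323 = 17087896287367280659160173649356416916821636178853222159576332862577757806245124400183696695492608

17087896287367280659160173649356416916821636178853222159576332862577757806245124400183696695492608


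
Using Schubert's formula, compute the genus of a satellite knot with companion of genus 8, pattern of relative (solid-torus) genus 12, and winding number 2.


Schubert: g(satellite) = g_rel(pattern) + |winding| * g(companion),
where g_rel(pattern) is the genus of the pattern relative to the solid torus.
= 12 + 2 * 8
= 12 + 16 = 28

28


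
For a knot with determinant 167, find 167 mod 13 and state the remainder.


Step 1: A knot is p-colorable if and only if p divides its determinant.
Step 2: Compute 167 mod 13.
167 = 12 * 13 + 11
Step 3: 167 mod 13 = 11
Step 4: The knot is 13-colorable: no

11


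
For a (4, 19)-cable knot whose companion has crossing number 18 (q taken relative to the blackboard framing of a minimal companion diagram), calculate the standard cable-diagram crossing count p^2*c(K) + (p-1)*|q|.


Step 1: Each of the c(K) crossings of the companion diagram becomes p*p = p^2 crossings among the p parallel strands, and each of the |q| twists s_1 s_2 ... s_(p-1) adds (p-1) crossings.
  Crossings = p^2 * c(K) + (p-1)*|q|
Step 2: = 4^2 * 18 + (4-1)*19
Step 3: = 16*18 + 3*19
Step 4: = 288 + 57 = 345

345


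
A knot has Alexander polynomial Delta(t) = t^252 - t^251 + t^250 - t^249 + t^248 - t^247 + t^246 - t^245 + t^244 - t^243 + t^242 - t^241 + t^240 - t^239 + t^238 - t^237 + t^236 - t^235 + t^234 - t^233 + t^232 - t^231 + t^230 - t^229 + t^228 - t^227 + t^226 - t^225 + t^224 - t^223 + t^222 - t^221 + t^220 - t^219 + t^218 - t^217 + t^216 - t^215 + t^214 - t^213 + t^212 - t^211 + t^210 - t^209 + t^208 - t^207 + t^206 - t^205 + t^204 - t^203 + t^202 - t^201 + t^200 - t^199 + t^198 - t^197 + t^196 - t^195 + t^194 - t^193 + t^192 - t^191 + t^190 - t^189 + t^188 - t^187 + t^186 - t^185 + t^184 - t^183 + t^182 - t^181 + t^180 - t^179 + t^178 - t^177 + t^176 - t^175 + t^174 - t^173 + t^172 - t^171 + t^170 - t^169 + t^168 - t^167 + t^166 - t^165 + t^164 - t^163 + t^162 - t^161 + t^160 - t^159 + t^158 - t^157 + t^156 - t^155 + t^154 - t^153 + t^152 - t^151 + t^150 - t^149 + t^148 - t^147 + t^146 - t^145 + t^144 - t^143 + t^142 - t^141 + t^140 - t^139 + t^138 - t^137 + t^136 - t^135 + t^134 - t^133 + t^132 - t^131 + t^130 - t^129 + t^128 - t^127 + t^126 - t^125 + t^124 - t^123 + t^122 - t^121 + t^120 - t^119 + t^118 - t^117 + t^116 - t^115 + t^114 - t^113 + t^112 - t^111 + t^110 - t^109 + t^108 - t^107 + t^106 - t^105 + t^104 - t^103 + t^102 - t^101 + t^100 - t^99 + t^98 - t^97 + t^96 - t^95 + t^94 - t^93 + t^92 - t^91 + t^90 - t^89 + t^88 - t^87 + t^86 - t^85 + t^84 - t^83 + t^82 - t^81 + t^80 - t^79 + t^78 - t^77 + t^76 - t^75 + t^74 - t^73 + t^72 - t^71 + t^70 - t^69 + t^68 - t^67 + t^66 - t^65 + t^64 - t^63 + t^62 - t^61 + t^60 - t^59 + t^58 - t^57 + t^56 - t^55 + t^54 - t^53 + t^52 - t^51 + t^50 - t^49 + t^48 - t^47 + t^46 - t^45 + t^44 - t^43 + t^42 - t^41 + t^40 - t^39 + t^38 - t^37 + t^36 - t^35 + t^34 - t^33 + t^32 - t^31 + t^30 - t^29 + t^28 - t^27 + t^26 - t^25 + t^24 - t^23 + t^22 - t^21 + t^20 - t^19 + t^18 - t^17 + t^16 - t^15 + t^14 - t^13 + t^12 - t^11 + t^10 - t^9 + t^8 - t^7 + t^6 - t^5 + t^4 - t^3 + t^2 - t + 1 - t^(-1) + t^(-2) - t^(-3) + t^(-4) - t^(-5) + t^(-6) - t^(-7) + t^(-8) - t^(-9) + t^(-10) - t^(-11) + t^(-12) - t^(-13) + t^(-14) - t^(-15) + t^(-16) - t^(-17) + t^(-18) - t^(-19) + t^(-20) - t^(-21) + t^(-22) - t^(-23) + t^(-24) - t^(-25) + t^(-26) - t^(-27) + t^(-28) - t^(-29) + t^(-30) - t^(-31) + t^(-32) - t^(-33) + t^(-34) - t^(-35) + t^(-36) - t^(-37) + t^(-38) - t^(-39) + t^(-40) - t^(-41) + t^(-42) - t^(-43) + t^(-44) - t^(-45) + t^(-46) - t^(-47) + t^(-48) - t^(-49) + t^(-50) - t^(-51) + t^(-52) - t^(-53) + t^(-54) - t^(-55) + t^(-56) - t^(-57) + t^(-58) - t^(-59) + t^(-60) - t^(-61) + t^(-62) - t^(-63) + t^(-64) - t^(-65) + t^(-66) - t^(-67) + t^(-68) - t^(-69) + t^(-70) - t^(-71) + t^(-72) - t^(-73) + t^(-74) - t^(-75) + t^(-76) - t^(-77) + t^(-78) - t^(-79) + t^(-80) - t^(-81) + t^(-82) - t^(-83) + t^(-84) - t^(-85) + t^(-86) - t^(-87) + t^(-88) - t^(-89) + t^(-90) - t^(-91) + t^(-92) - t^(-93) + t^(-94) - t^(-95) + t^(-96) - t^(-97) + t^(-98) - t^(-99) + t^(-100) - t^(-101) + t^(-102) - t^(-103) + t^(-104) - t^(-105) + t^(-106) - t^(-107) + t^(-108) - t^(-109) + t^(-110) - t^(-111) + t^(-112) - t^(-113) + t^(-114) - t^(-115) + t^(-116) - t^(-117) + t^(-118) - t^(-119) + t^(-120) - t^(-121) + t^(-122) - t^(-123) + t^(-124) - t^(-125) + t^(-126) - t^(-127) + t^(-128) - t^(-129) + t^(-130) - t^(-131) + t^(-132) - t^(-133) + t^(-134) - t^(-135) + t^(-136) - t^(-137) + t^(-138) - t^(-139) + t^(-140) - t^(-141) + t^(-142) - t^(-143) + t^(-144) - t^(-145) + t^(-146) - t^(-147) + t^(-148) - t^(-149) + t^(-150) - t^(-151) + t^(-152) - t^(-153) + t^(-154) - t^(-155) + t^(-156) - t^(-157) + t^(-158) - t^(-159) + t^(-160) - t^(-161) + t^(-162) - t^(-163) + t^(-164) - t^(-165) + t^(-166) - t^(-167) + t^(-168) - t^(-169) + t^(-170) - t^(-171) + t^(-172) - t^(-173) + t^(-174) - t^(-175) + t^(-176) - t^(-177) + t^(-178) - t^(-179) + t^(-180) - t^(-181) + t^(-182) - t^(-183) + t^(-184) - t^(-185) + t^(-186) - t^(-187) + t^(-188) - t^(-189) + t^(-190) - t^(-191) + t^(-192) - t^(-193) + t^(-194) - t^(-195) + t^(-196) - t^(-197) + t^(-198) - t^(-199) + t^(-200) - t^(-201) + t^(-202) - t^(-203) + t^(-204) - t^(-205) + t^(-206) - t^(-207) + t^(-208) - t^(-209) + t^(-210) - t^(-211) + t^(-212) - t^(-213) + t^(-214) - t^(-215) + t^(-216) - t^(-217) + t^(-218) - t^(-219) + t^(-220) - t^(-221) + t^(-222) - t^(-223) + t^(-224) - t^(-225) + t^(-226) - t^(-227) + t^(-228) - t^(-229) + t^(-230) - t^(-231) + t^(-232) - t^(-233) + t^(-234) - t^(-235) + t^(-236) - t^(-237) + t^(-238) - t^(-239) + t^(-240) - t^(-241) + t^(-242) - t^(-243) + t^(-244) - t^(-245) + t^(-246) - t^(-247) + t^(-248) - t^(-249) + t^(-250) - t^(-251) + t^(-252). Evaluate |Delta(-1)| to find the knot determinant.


Step 1: The polynomial has 505 terms with alternating signs, exponents from 252 down to -252.
Step 2: Substitute t = -1. The i-th term has coefficient (-1)^i and exponent (m-i),
  so its value is (-1)^i * (-1)^(m-i) = (-1)^m = 1 for every i.
Step 3: All 505 terms equal 1, so Delta(-1) = 505 * (1) = 505
Step 4: |Delta(-1)| = 505

505


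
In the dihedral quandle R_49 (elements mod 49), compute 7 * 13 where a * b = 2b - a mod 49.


7 * 13 = 2*13 - 7 mod 49
= 26 - 7 mod 49
= 19 mod 49 = 19

19


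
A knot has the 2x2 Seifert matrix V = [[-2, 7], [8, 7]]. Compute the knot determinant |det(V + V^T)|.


Step 1: Form V + V^T where V = [[-2, 7], [8, 7]]
  V^T = [[-2, 8], [7, 7]]
  V + V^T = [[-4, 15], [15, 14]]
Step 2: det(V + V^T) = (-4)*14 - 15*15
  = -56 - 225 = -281
Step 3: Knot determinant = |det(V + V^T)| = |-281| = 281

281


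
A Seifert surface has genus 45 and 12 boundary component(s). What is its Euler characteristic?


chi = 2 - 2g - b
= 2 - 2*45 - 12
= 2 - 90 - 12 = -100

-100


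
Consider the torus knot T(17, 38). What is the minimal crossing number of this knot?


For a torus knot T(p, q) with gcd(p,q)=1,
the crossing number is min(p*(q-1), q*(p-1)).
p*(q-1) = 17*37 = 629
q*(p-1) = 38*16 = 608
min(629, 608) = 608

608


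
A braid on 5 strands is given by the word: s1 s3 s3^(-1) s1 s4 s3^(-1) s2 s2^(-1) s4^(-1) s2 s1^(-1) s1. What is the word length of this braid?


The word length counts the number of generators (including inverses).
Listing each generator: s1, s3, s3^(-1), s1, s4, s3^(-1), s2, s2^(-1), s4^(-1), s2, s1^(-1), s1
There are 12 generators in this braid word.

12


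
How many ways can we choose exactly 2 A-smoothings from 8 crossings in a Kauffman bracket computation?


We choose which 2 of 8 crossings get A-smoothings.
C(8, 2) = 8! / (2! * 6!)
= 28

28


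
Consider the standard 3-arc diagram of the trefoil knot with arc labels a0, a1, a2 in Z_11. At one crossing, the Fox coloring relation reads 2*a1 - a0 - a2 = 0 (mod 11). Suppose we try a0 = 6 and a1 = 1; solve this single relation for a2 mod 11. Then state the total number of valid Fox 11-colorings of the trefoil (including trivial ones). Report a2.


Step 1: Apply the given crossing relation 2*a1 - a0 - a2 = 0 (mod 11).
  a2 = 2*a1 - a0 mod 11
  a2 = 2*1 - 6 mod 11
  a2 = 2 - 6 mod 11
  a2 = -4 mod 11 = 7
Step 2: The trefoil has determinant 3.
  Number of Fox p-colorings (p prime) is p^2 if p = 3, else p.
  Since 11 does not divide 3, only trivial (constant) colorings exist.
  (So the trial a0 = 6, a1 = 1 with a0 != a1 does NOT extend to a valid coloring of the whole trefoil: the other two crossing relations require 3*(a1 - a0) = 0 (mod 11), which fails.)
  Total colorings = 11
Step 3: a2 = 7, total Fox 11-colorings = 11

7


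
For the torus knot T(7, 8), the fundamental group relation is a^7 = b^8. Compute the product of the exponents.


The relation is a^7 = b^8.
Product of exponents = 7 * 8
= 56

56


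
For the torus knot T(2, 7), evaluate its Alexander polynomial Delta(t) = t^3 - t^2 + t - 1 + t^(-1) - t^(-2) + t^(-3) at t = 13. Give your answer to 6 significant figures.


Substituting t = 13 into Delta(t) = t^3 - t^2 + t - 1 + t^(-1) - t^(-2) + t^(-3):
Term values: (2197) + (-169) + (13) + (-1) + (0.0769231) + (-0.00591716) + (0.000455166)
Sum = 2040.071461
Rounded to 6 significant figures: 2040.07

2040.07


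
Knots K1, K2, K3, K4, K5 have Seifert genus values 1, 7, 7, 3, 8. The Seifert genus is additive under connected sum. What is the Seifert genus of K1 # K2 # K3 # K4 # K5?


The Seifert genus is additive under connected sum.
Seifert genus(K1 # K2 # K3 # K4 # K5) = (1) + (7) + (7) + (3) + (8)
= 26

26


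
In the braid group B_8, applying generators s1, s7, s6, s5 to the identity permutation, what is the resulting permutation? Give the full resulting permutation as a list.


Starting with identity [1, 2, 3, 4, 5, 6, 7, 8].
Apply generators in sequence:
  After s1: [2, 1, 3, 4, 5, 6, 7, 8]
  After s7: [2, 1, 3, 4, 5, 6, 8, 7]
  After s6: [2, 1, 3, 4, 5, 8, 6, 7]
  After s5: [2, 1, 3, 4, 8, 5, 6, 7]
Final permutation: [2, 1, 3, 4, 8, 5, 6, 7]

[2, 1, 3, 4, 8, 5, 6, 7]


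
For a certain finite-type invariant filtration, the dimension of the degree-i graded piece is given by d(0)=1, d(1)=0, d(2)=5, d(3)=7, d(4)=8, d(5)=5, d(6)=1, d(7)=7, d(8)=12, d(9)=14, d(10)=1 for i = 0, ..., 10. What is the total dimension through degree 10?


Total dimension = d(0) + d(1) + ... + d(10)
= 1 + 0 + 5 + 7 + 8 + 5 + 1 + 7 + 12 + 14 + 1
= 61

61


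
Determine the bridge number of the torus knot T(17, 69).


The bridge number of T(p,q) is min(p,q).
min(17, 69) = 17

17


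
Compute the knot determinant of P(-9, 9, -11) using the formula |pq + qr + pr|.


Step 1: Compute pq + qr + pr.
pq = (-9)*9 = -81
qr = 9*(-11) = -99
pr = (-9)*(-11) = 99
pq + qr + pr = -81 + (-99) + 99 = -81
Step 2: Take absolute value.
det(P(-9,9,-11)) = |-81| = 81

81


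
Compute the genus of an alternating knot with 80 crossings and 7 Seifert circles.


For alternating knots, g = (c - s + 1)/2.
= (80 - 7 + 1)/2
= 74/2 = 37

37


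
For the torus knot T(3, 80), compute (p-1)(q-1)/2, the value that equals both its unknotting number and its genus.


For a torus knot T(p,q), both the unknotting number and genus equal (p-1)(q-1)/2.
= (3-1)(80-1)/2
= 2*79/2
= 158/2 = 79

79


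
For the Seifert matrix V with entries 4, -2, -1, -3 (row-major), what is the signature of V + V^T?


Step 1: V + V^T = [[8, -3], [-3, -6]]
Step 2: trace = 2, det = -57
Step 3: Discriminant = 2^2 - 4*(-57) = 232
Step 4: Eigenvalues: 8.61577, -6.61577
Step 5: Signature = (# positive eigenvalues) - (# negative eigenvalues) = 0

0


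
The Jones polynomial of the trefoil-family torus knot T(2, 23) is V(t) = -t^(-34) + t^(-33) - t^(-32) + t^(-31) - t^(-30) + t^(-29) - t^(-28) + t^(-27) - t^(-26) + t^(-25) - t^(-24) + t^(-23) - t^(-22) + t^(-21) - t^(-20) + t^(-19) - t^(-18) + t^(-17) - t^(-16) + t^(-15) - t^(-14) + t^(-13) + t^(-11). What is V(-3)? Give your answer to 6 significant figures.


Substituting t = -3 into V(t) = -t^(-34) + t^(-33) - t^(-32) + t^(-31) - t^(-30) + t^(-29) - t^(-28) + t^(-27) - t^(-26) + t^(-25) - t^(-24) + t^(-23) - t^(-22) + t^(-21) - t^(-20) + t^(-19) - t^(-18) + t^(-17) - t^(-16) + t^(-15) - t^(-14) + t^(-13) + t^(-11):
  (-)t^(-34) = -5.99622e-17
  (+)t^(-33) = -1.79887e-16
  (-)t^(-32) = -5.3966e-16
  (+)t^(-31) = -1.61898e-15
  (-)t^(-30) = -4.85694e-15
  (+)t^(-29) = -1.45708e-14
  (-)t^(-28) = -4.37124e-14
  (+)t^(-27) = -1.31137e-13
  (-)t^(-26) = -3.93412e-13
  (+)t^(-25) = -1.18024e-12
  (-)t^(-24) = -3.54071e-12
  (+)t^(-23) = -1.06221e-11
  (-)t^(-22) = -3.18664e-11
  (+)t^(-21) = -9.55991e-11
  (-)t^(-20) = -2.86797e-10
  (+)t^(-19) = -8.60392e-10
  (-)t^(-18) = -2.58117e-09
  (+)t^(-17) = -7.74352e-09
  (-)t^(-16) = -2.32306e-08
  (+)t^(-15) = -6.96917e-08
  (-)t^(-14) = -2.09075e-07
  (+)t^(-13) = -6.27225e-07
  (+)t^(-11) = -5.64503e-06
Sum = (-5.99622e-17) + (-1.79887e-16) + (-5.3966e-16) + (-1.61898e-15) + (-4.85694e-15) + (-1.45708e-14) + (-4.37124e-14) + (-1.31137e-13) + (-3.93412e-13) + (-1.18024e-12) + (-3.54071e-12) + (-1.06221e-11) + (-3.18664e-11) + (-9.55991e-11) + (-2.86797e-10) + (-8.60392e-10) + (-2.58117e-09) + (-7.74352e-09) + (-2.32306e-08) + (-6.96917e-08) + (-2.09075e-07) + (-6.27225e-07) + (-5.64503e-06)
= -6.585867481e-06
Rounded to 6 significant figures: -6.58587e-06

-6.58587e-06


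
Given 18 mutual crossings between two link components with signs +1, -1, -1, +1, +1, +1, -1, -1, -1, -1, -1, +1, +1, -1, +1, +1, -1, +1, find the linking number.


Step 1: Count positive crossings: 9
Step 2: Count negative crossings: 9
Step 3: Sum of signs = 9 - 9 = 0
Step 4: Linking number = sum/2 = 0/2 = 0

0


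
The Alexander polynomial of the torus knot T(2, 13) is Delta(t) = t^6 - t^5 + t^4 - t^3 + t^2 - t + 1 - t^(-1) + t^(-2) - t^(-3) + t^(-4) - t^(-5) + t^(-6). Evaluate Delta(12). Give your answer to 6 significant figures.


Substituting t = 12 into Delta(t) = t^6 - t^5 + t^4 - t^3 + t^2 - t + 1 - t^(-1) + t^(-2) - t^(-3) + t^(-4) - t^(-5) + t^(-6):
Term values: (2985984) + (-248832) + (20736) + (-1728) + (144) + (-12) + (1) + (-0.0833333) + (0.00694444) + (-0.000578704) + (4.82253e-05) + (-4.01878e-06) + (3.34898e-07)
Sum = 2756292.923
Rounded to 6 significant figures: 2.75629e+06

2.75629e+06
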